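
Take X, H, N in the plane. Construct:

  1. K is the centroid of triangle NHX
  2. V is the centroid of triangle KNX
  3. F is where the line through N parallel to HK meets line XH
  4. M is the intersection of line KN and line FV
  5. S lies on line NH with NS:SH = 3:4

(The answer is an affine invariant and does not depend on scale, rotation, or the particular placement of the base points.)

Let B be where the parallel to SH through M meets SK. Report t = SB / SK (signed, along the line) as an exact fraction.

Choose coordinates X = (0, 0), H = (1, 0), N = (0, 1).
1. K is the centroid of triangle NHX ⇒ K = (1/3, 1/3)
2. V is the centroid of triangle KNX ⇒ V = (1/9, 4/9)
3. F is where the line through N parallel to HK meets line XH ⇒ F = (2, 0)
4. M is the intersection of line KN and line FV ⇒ M = (3/10, 2/5)
5. S lies on line NH with NS:SH = 3:4 ⇒ S = (3/7, 4/7)
through M parallel to SH: direction (4/7, -4/7); meets SK at B = (12/35, 5/14)
B = S + t·(K−S) with t = 9/10

t = 9/10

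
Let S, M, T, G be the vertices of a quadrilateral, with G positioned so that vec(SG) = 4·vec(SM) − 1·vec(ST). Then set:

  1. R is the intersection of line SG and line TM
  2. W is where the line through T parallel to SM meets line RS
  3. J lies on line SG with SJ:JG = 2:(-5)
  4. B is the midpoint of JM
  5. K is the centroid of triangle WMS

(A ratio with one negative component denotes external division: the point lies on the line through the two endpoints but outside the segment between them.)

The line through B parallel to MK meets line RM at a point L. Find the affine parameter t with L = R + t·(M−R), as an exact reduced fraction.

Work in coordinates with S = (0, 0), M = (1, 0), T = (0, 1), G = (4, -1).
1. R is the intersection of line SG and line TM ⇒ R = (4/3, -1/3)
2. W is where the line through T parallel to SM meets line RS ⇒ W = (-4, 1)
3. J lies on line SG with SJ:JG = 2:(-5) ⇒ J = (-8/3, 2/3)
4. B is the midpoint of JM ⇒ B = (-5/6, 1/3)
5. K is the centroid of triangle WMS ⇒ K = (-1, 1/3)
through B parallel to MK: direction (-2, 1/3); meets RM at L = (29/30, 1/30)
L = R + t·(M−R) with t = 11/10

t = 11/10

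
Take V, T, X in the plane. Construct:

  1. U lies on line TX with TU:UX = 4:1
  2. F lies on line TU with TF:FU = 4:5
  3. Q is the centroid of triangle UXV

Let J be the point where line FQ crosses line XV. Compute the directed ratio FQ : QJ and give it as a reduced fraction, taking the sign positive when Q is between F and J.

FQ:QJ = 26/3

Set V = (0, 0), T = (1, 0), X = (0, 1); any affine frame gives the same invariant.
1. U lies on line TX with TU:UX = 4:1 ⇒ U = (1/5, 4/5)
2. F lies on line TU with TF:FU = 4:5 ⇒ F = (29/45, 16/45)
3. Q is the centroid of triangle UXV ⇒ Q = (1/15, 3/5)
line FQ meets XV at J = (0, 49/78)
Q = F + t·(J−F) with t = 26/29, so FQ:QJ = 26/29:3/29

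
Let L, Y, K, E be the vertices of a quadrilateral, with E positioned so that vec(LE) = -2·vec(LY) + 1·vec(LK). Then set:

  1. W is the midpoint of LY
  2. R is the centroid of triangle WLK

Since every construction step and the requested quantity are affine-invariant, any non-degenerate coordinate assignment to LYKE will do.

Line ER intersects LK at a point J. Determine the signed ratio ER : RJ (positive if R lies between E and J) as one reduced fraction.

ER:RJ = -13

Set L = (0, 0), Y = (1, 0), K = (0, 1), E = (-2, 1); any affine frame gives the same invariant.
1. W is the midpoint of LY ⇒ W = (1/2, 0)
2. R is the centroid of triangle WLK ⇒ R = (1/6, 1/3)
line ER meets LK at J = (0, 5/13)
R = E + t·(J−E) with t = 13/12, so ER:RJ = 13/12:-1/12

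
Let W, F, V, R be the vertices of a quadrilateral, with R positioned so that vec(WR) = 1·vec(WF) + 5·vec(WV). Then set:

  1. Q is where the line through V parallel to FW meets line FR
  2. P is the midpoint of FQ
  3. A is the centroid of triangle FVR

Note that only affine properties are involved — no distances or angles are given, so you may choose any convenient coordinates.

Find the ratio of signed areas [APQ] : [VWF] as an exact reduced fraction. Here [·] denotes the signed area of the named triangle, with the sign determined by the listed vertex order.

[APQ]:[VWF] = 1/6

Set W = (0, 0), F = (1, 0), V = (0, 1), R = (1, 5); any affine frame gives the same invariant.
1. Q is where the line through V parallel to FW meets line FR ⇒ Q = (1, 1)
2. P is the midpoint of FQ ⇒ P = (1, 1/2)
3. A is the centroid of triangle FVR ⇒ A = (2/3, 2)
2·[APQ] = 1/6, 2·[VWF] = 1
[APQ]:[VWF] = 1/6:1 = 1/6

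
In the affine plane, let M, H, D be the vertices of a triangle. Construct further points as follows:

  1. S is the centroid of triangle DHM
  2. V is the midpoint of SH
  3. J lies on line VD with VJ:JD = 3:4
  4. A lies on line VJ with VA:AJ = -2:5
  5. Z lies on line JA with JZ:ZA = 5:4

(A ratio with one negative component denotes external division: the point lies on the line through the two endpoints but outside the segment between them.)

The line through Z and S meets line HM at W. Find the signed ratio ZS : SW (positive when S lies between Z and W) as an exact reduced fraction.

ZS:SW = -53/126

Assign M = (0, 0), H = (1, 0), D = (0, 1) — the answer is frame-independent, so this choice is without loss of generality.
1. S is the centroid of triangle DHM ⇒ S = (1/3, 1/3)
2. V is the midpoint of SH ⇒ V = (2/3, 1/6)
3. J lies on line VD with VJ:JD = 3:4 ⇒ J = (8/21, 11/21)
4. A lies on line VJ with VA:AJ = -2:5 ⇒ A = (6/7, -1/14)
5. Z lies on line JA with JZ:ZA = 5:4 ⇒ Z = (122/189, 73/378)
line ZS meets HM at W = (57/53, 0)
S = Z + t·(W−Z) with t = -53/73, so ZS:SW = -53/73:126/73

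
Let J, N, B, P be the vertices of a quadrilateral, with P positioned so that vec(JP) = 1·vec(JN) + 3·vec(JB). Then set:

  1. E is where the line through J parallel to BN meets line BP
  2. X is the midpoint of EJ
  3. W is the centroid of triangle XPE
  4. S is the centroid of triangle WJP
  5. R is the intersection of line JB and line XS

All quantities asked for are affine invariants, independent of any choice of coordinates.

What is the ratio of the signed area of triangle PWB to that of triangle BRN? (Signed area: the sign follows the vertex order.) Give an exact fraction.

Choose coordinates J = (0, 0), N = (1, 0), B = (0, 1), P = (1, 3).
1. E is where the line through J parallel to BN meets line BP ⇒ E = (-1/3, 1/3)
2. X is the midpoint of EJ ⇒ X = (-1/6, 1/6)
3. W is the centroid of triangle XPE ⇒ W = (1/6, 7/6)
4. S is the centroid of triangle WJP ⇒ S = (7/18, 25/18)
5. R is the intersection of line JB and line XS ⇒ R = (0, 8/15)
2·[PWB] = -1/6, 2·[BRN] = 7/15
[PWB]:[BRN] = -1/6:7/15 = -5/14

[PWB]:[BRN] = -5/14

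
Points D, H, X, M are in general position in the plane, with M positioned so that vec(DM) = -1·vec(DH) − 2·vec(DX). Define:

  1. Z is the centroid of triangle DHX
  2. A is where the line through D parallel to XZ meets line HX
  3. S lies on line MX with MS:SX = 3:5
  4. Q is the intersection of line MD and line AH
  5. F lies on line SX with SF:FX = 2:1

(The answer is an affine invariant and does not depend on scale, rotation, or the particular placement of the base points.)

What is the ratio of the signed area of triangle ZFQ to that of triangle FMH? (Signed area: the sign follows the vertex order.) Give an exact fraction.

[ZFQ]:[FMH] = -13/228

Assign D = (0, 0), H = (1, 0), X = (0, 1), M = (-1, -2) — the answer is frame-independent, so this choice is without loss of generality.
1. Z is the centroid of triangle DHX ⇒ Z = (1/3, 1/3)
2. A is where the line through D parallel to XZ meets line HX ⇒ A = (-1, 2)
3. S lies on line MX with MS:SX = 3:5 ⇒ S = (-5/8, -7/8)
4. Q is the intersection of line MD and line AH ⇒ Q = (1/3, 2/3)
5. F lies on line SX with SF:FX = 2:1 ⇒ F = (-5/24, 3/8)
2·[ZFQ] = -13/72, 2·[FMH] = 19/6
[ZFQ]:[FMH] = -13/72:19/6 = -13/228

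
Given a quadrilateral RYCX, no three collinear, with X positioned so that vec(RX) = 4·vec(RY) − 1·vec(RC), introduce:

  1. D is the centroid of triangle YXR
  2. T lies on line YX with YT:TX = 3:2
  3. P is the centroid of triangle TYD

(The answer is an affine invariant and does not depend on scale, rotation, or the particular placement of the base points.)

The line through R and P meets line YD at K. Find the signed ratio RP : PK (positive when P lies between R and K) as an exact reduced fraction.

RP:PK = -6

Set R = (0, 0), Y = (1, 0), C = (0, 1), X = (4, -1); any affine frame gives the same invariant.
1. D is the centroid of triangle YXR ⇒ D = (5/3, -1/3)
2. T lies on line YX with YT:TX = 3:2 ⇒ T = (14/5, -3/5)
3. P is the centroid of triangle TYD ⇒ P = (82/45, -14/45)
line RP meets YD at K = (41/27, -7/27)
P = R + t·(K−R) with t = 6/5, so RP:PK = 6/5:-1/5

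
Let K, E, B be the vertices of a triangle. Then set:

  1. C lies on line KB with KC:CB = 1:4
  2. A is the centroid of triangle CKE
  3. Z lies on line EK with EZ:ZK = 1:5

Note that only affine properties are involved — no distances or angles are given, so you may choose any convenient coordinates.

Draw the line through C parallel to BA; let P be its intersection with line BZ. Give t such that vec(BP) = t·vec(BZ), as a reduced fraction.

t = -3/5

Work in coordinates with K = (0, 0), E = (1, 0), B = (0, 1).
1. C lies on line KB with KC:CB = 1:4 ⇒ C = (0, 1/5)
2. A is the centroid of triangle CKE ⇒ A = (1/3, 1/15)
3. Z lies on line EK with EZ:ZK = 1:5 ⇒ Z = (5/6, 0)
through C parallel to BA: direction (1/3, -14/15); meets BZ at P = (-1/2, 8/5)
P = B + t·(Z−B) with t = -3/5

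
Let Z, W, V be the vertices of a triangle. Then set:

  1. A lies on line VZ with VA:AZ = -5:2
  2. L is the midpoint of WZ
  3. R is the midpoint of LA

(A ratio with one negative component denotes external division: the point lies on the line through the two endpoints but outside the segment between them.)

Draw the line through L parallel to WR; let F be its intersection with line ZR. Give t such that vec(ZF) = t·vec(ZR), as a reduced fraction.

t = 1/2

Choose coordinates Z = (0, 0), W = (1, 0), V = (0, 1).
1. A lies on line VZ with VA:AZ = -5:2 ⇒ A = (0, -2/3)
2. L is the midpoint of WZ ⇒ L = (1/2, 0)
3. R is the midpoint of LA ⇒ R = (1/4, -1/3)
through L parallel to WR: direction (-3/4, -1/3); meets ZR at F = (1/8, -1/6)
F = Z + t·(R−Z) with t = 1/2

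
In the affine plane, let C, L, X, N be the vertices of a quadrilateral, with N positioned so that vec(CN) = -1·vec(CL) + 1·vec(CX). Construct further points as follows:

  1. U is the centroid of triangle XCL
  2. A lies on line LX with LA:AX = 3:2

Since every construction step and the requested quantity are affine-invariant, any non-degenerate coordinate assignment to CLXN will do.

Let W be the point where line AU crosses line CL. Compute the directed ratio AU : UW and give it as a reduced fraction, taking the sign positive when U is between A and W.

Choose coordinates C = (0, 0), L = (1, 0), X = (0, 1), N = (-1, 1).
1. U is the centroid of triangle XCL ⇒ U = (1/3, 1/3)
2. A lies on line LX with LA:AX = 3:2 ⇒ A = (2/5, 3/5)
line AU meets CL at W = (1/4, 0)
U = A + t·(W−A) with t = 4/9, so AU:UW = 4/9:5/9

AU:UW = 4/5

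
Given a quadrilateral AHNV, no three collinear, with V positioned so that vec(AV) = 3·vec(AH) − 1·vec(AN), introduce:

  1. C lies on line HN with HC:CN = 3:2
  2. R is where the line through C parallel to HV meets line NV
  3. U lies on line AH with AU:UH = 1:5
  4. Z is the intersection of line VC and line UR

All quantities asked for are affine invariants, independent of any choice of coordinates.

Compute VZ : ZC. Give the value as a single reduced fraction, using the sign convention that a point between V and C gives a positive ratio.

Assign A = (0, 0), H = (1, 0), N = (0, 1), V = (3, -1) — the answer is frame-independent, so this choice is without loss of generality.
1. C lies on line HN with HC:CN = 3:2 ⇒ C = (2/5, 3/5)
2. R is where the line through C parallel to HV meets line NV ⇒ R = (6/5, 1/5)
3. U lies on line AH with AU:UH = 1:5 ⇒ U = (1/6, 0)
4. Z is the intersection of line VC and line UR ⇒ Z = (177/163, 29/163)
Z = V + t·(C−V) with t = 120/163, so VZ:ZC = t:(1−t) = 120/163:43/163

VZ:ZC = 120/43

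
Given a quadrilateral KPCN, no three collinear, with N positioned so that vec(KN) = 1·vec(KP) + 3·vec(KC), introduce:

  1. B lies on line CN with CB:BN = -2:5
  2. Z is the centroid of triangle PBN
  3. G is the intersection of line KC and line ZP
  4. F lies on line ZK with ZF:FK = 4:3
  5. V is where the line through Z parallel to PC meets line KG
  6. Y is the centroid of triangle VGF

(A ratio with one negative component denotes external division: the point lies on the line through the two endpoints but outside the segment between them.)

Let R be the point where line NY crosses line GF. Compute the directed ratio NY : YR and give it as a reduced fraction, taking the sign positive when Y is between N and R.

NY:YR = -355/4

Set K = (0, 0), P = (1, 0), C = (0, 1), N = (1, 3); any affine frame gives the same invariant.
1. B lies on line CN with CB:BN = -2:5 ⇒ B = (-2/3, -1/3)
2. Z is the centroid of triangle PBN ⇒ Z = (4/9, 8/9)
3. G is the intersection of line KC and line ZP ⇒ G = (0, 8/5)
4. F lies on line ZK with ZF:FK = 4:3 ⇒ F = (4/21, 8/21)
5. V is where the line through Z parallel to PC meets line KG ⇒ V = (0, 4/3)
6. Y is the centroid of triangle VGF ⇒ Y = (4/63, 116/105)
line NY meets GF at R = (184/2485, 13992/12425)
Y = N + t·(R−N) with t = 355/351, so NY:YR = 355/351:-4/351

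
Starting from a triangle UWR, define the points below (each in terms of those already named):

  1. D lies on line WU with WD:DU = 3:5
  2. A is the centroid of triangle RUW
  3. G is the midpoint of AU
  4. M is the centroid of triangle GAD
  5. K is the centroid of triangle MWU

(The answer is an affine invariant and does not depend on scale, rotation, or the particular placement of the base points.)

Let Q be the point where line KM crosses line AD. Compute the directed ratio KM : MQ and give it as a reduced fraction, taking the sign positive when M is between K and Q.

KM:MQ = 2/15

Assign U = (0, 0), W = (1, 0), R = (0, 1) — the answer is frame-independent, so this choice is without loss of generality.
1. D lies on line WU with WD:DU = 3:5 ⇒ D = (5/8, 0)
2. A is the centroid of triangle RUW ⇒ A = (1/3, 1/3)
3. G is the midpoint of AU ⇒ G = (1/6, 1/6)
4. M is the centroid of triangle GAD ⇒ M = (3/8, 1/6)
5. K is the centroid of triangle MWU ⇒ K = (11/24, 1/18)
line KM meets AD at Q = (-1/4, 1)
M = K + t·(Q−K) with t = 2/17, so KM:MQ = 2/17:15/17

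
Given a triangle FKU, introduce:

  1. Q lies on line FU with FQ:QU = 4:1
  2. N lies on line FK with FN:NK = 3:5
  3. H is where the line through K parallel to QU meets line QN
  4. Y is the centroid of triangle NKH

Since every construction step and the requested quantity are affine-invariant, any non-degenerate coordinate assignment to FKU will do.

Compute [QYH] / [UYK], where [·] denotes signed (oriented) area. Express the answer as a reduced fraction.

Assign F = (0, 0), K = (1, 0), U = (0, 1) — the answer is frame-independent, so this choice is without loss of generality.
1. Q lies on line FU with FQ:QU = 4:1 ⇒ Q = (0, 4/5)
2. N lies on line FK with FN:NK = 3:5 ⇒ N = (3/8, 0)
3. H is where the line through K parallel to QU meets line QN ⇒ H = (1, -4/3)
4. Y is the centroid of triangle NKH ⇒ Y = (19/24, -4/9)
2·[QYH] = -4/9, 2·[UYK] = 47/72
[QYH]:[UYK] = -4/9:47/72 = -32/47

[QYH]:[UYK] = -32/47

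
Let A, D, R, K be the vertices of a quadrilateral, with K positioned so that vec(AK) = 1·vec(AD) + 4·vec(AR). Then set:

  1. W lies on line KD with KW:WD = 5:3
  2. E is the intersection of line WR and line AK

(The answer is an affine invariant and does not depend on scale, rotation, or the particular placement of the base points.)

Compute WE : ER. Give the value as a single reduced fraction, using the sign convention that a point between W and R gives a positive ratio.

Choose coordinates A = (0, 0), D = (1, 0), R = (0, 1), K = (1, 4).
1. W lies on line KD with KW:WD = 5:3 ⇒ W = (1, 3/2)
2. E is the intersection of line WR and line AK ⇒ E = (2/7, 8/7)
E = W + t·(R−W) with t = 5/7, so WE:ER = t:(1−t) = 5/7:2/7

WE:ER = 5/2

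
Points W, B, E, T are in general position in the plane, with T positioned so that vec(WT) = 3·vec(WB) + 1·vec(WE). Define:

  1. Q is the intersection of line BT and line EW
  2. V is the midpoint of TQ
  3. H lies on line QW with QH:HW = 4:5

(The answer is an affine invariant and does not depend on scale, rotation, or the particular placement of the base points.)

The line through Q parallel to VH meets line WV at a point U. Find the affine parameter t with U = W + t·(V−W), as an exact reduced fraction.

Set W = (0, 0), B = (1, 0), E = (0, 1), T = (3, 1); any affine frame gives the same invariant.
1. Q is the intersection of line BT and line EW ⇒ Q = (0, -1/2)
2. V is the midpoint of TQ ⇒ V = (3/2, 1/4)
3. H lies on line QW with QH:HW = 4:5 ⇒ H = (0, -5/18)
through Q parallel to VH: direction (-3/2, -19/36); meets WV at U = (27/10, 9/20)
U = W + t·(V−W) with t = 9/5

t = 9/5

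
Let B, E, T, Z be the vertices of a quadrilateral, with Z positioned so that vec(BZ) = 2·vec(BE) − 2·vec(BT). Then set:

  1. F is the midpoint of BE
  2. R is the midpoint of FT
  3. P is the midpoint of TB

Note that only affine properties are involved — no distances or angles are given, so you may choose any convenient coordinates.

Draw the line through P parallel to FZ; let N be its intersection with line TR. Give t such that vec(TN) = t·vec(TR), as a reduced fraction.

t = 3

Assign B = (0, 0), E = (1, 0), T = (0, 1), Z = (2, -2) — the answer is frame-independent, so this choice is without loss of generality.
1. F is the midpoint of BE ⇒ F = (1/2, 0)
2. R is the midpoint of FT ⇒ R = (1/4, 1/2)
3. P is the midpoint of TB ⇒ P = (0, 1/2)
through P parallel to FZ: direction (3/2, -2); meets TR at N = (3/4, -1/2)
N = T + t·(R−T) with t = 3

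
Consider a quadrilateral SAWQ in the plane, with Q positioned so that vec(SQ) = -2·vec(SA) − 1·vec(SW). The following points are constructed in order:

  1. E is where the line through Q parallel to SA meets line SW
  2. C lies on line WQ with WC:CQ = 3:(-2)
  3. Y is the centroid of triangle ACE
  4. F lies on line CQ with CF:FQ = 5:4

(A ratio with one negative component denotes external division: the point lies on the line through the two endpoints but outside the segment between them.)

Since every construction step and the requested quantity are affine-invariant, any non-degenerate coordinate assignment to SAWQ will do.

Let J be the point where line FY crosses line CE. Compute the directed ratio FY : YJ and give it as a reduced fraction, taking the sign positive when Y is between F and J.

Set S = (0, 0), A = (1, 0), W = (0, 1), Q = (-2, -1); any affine frame gives the same invariant.
1. E is where the line through Q parallel to SA meets line SW ⇒ E = (0, -1)
2. C lies on line WQ with WC:CQ = 3:(-2) ⇒ C = (-6, -5)
3. Y is the centroid of triangle ACE ⇒ Y = (-5/3, -2)
4. F lies on line CQ with CF:FQ = 5:4 ⇒ F = (-34/9, -25/9)
line FY meets CE at J = (-22/17, -95/51)
Y = F + t·(J−F) with t = 17/20, so FY:YJ = 17/20:3/20

FY:YJ = 17/3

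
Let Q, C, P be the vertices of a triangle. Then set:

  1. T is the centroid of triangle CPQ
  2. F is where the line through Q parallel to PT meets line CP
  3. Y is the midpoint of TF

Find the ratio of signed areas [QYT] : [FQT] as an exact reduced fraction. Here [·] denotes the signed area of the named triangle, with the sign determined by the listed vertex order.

[QYT]:[FQT] = -1/2

Choose coordinates Q = (0, 0), C = (1, 0), P = (0, 1).
1. T is the centroid of triangle CPQ ⇒ T = (1/3, 1/3)
2. F is where the line through Q parallel to PT meets line CP ⇒ F = (-1, 2)
3. Y is the midpoint of TF ⇒ Y = (-1/3, 7/6)
2·[QYT] = -1/2, 2·[FQT] = 1
[QYT]:[FQT] = -1/2:1 = -1/2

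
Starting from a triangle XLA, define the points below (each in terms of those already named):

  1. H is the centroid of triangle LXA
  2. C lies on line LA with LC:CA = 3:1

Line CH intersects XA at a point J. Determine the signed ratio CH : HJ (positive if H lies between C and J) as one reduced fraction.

Set X = (0, 0), L = (1, 0), A = (0, 1); any affine frame gives the same invariant.
1. H is the centroid of triangle LXA ⇒ H = (1/3, 1/3)
2. C lies on line LA with LC:CA = 3:1 ⇒ C = (1/4, 3/4)
line CH meets XA at J = (0, 2)
H = C + t·(J−C) with t = -1/3, so CH:HJ = -1/3:4/3

CH:HJ = -1/4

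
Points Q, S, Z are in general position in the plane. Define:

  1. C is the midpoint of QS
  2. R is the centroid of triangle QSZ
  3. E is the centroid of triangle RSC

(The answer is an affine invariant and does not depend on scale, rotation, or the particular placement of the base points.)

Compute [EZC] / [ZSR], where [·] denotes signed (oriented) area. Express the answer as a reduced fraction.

[EZC]:[ZSR] = -1/2

Choose coordinates Q = (0, 0), S = (1, 0), Z = (0, 1).
1. C is the midpoint of QS ⇒ C = (1/2, 0)
2. R is the centroid of triangle QSZ ⇒ R = (1/3, 1/3)
3. E is the centroid of triangle RSC ⇒ E = (11/18, 1/9)
2·[EZC] = 1/6, 2·[ZSR] = -1/3
[EZC]:[ZSR] = 1/6:-1/3 = -1/2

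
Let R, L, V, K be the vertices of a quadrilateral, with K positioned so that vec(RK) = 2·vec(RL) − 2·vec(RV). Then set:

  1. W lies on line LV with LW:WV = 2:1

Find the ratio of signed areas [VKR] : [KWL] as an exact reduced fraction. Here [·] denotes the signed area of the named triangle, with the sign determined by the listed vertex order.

[VKR]:[KWL] = 3

Assign R = (0, 0), L = (1, 0), V = (0, 1), K = (2, -2) — the answer is frame-independent, so this choice is without loss of generality.
1. W lies on line LV with LW:WV = 2:1 ⇒ W = (1/3, 2/3)
2·[VKR] = -2, 2·[KWL] = -2/3
[VKR]:[KWL] = -2:-2/3 = 3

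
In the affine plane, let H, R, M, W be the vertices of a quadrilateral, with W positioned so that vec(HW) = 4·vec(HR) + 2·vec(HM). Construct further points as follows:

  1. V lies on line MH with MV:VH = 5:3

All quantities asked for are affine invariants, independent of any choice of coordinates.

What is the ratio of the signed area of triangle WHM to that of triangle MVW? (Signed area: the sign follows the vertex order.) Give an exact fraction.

[WHM]:[MVW] = -8/5

Work in coordinates with H = (0, 0), R = (1, 0), M = (0, 1), W = (4, 2).
1. V lies on line MH with MV:VH = 5:3 ⇒ V = (0, 3/8)
2·[WHM] = -4, 2·[MVW] = 5/2
[WHM]:[MVW] = -4:5/2 = -8/5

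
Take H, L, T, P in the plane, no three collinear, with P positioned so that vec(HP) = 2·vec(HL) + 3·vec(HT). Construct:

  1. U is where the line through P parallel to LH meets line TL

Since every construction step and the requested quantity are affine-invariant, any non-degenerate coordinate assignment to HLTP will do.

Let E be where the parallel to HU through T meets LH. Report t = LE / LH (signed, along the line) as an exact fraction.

Work in coordinates with H = (0, 0), L = (1, 0), T = (0, 1), P = (2, 3).
1. U is where the line through P parallel to LH meets line TL ⇒ U = (-2, 3)
through T parallel to HU: direction (-2, 3); meets LH at E = (2/3, 0)
E = L + t·(H−L) with t = 1/3

t = 1/3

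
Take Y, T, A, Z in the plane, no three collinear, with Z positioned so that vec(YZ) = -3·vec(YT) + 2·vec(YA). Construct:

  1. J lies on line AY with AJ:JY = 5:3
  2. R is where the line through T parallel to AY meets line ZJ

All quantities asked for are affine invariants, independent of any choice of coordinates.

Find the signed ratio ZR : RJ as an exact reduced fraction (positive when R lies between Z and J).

Set Y = (0, 0), T = (1, 0), A = (0, 1), Z = (-3, 2); any affine frame gives the same invariant.
1. J lies on line AY with AJ:JY = 5:3 ⇒ J = (0, 3/8)
2. R is where the line through T parallel to AY meets line ZJ ⇒ R = (1, -1/6)
R = Z + t·(J−Z) with t = 4/3, so ZR:RJ = t:(1−t) = 4/3:-1/3

ZR:RJ = -4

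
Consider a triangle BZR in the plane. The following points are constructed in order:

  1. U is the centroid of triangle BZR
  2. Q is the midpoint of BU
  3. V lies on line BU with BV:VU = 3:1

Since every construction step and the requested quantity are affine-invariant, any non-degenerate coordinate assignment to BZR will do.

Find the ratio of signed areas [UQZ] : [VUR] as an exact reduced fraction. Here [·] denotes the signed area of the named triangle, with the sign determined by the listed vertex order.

Assign B = (0, 0), Z = (1, 0), R = (0, 1) — the answer is frame-independent, so this choice is without loss of generality.
1. U is the centroid of triangle BZR ⇒ U = (1/3, 1/3)
2. Q is the midpoint of BU ⇒ Q = (1/6, 1/6)
3. V lies on line BU with BV:VU = 3:1 ⇒ V = (1/4, 1/4)
2·[UQZ] = 1/6, 2·[VUR] = 1/12
[UQZ]:[VUR] = 1/6:1/12 = 2

[UQZ]:[VUR] = 2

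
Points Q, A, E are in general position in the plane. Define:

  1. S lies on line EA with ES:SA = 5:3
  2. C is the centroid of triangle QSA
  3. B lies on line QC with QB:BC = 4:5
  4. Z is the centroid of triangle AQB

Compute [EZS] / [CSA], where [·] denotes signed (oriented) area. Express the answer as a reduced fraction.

Assign Q = (0, 0), A = (1, 0), E = (0, 1) — the answer is frame-independent, so this choice is without loss of generality.
1. S lies on line EA with ES:SA = 5:3 ⇒ S = (5/8, 3/8)
2. C is the centroid of triangle QSA ⇒ C = (13/24, 1/8)
3. B lies on line QC with QB:BC = 4:5 ⇒ B = (13/54, 1/18)
4. Z is the centroid of triangle AQB ⇒ Z = (67/162, 1/54)
2·[EZS] = 115/324, 2·[CSA] = -1/8
[EZS]:[CSA] = 115/324:-1/8 = -230/81

[EZS]:[CSA] = -230/81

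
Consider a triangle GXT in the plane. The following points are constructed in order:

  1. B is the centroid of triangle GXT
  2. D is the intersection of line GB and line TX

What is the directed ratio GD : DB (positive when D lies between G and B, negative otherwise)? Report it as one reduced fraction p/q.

Assign G = (0, 0), X = (1, 0), T = (0, 1) — the answer is frame-independent, so this choice is without loss of generality.
1. B is the centroid of triangle GXT ⇒ B = (1/3, 1/3)
2. D is the intersection of line GB and line TX ⇒ D = (1/2, 1/2)
D = G + t·(B−G) with t = 3/2, so GD:DB = t:(1−t) = 3/2:-1/2

GD:DB = -3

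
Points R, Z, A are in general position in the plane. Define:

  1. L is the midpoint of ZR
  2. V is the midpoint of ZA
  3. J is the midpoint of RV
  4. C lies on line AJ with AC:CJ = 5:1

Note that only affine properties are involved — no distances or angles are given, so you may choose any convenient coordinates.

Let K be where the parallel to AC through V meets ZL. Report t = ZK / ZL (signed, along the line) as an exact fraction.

t = 2/3

Set R = (0, 0), Z = (1, 0), A = (0, 1); any affine frame gives the same invariant.
1. L is the midpoint of ZR ⇒ L = (1/2, 0)
2. V is the midpoint of ZA ⇒ V = (1/2, 1/2)
3. J is the midpoint of RV ⇒ J = (1/4, 1/4)
4. C lies on line AJ with AC:CJ = 5:1 ⇒ C = (5/24, 3/8)
through V parallel to AC: direction (5/24, -5/8); meets ZL at K = (2/3, 0)
K = Z + t·(L−Z) with t = 2/3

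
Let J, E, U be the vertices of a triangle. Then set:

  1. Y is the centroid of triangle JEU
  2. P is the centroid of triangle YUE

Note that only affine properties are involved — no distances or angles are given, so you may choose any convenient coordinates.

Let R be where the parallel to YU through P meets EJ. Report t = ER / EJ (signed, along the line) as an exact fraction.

Assign J = (0, 0), E = (1, 0), U = (0, 1) — the answer is frame-independent, so this choice is without loss of generality.
1. Y is the centroid of triangle JEU ⇒ Y = (1/3, 1/3)
2. P is the centroid of triangle YUE ⇒ P = (4/9, 4/9)
through P parallel to YU: direction (-1/3, 2/3); meets EJ at R = (2/3, 0)
R = E + t·(J−E) with t = 1/3

t = 1/3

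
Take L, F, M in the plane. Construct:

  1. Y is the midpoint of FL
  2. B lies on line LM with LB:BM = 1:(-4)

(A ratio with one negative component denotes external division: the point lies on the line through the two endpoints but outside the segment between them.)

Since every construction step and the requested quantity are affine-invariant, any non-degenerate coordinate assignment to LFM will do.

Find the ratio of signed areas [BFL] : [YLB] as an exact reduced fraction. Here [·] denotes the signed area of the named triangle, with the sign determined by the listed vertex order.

Assign L = (0, 0), F = (1, 0), M = (0, 1) — the answer is frame-independent, so this choice is without loss of generality.
1. Y is the midpoint of FL ⇒ Y = (1/2, 0)
2. B lies on line LM with LB:BM = 1:(-4) ⇒ B = (0, -1/3)
2·[BFL] = 1/3, 2·[YLB] = 1/6
[BFL]:[YLB] = 1/3:1/6 = 2

[BFL]:[YLB] = 2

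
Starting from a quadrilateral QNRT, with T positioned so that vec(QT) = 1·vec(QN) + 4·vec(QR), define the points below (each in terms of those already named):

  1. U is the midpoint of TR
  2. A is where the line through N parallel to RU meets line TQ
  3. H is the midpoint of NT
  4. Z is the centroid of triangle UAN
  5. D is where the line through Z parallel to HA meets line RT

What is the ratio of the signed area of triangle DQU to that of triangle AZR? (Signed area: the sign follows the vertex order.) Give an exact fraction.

[DQU]:[AZR] = -13/18

Choose coordinates Q = (0, 0), N = (1, 0), R = (0, 1), T = (1, 4).
1. U is the midpoint of TR ⇒ U = (1/2, 5/2)
2. A is where the line through N parallel to RU meets line TQ ⇒ A = (-3, -12)
3. H is the midpoint of NT ⇒ H = (1, 2)
4. Z is the centroid of triangle UAN ⇒ Z = (-1/2, -19/6)
5. D is where the line through Z parallel to HA meets line RT ⇒ D = (29/6, 31/2)
2·[DQU] = -13/3, 2·[AZR] = 6
[DQU]:[AZR] = -13/3:6 = -13/18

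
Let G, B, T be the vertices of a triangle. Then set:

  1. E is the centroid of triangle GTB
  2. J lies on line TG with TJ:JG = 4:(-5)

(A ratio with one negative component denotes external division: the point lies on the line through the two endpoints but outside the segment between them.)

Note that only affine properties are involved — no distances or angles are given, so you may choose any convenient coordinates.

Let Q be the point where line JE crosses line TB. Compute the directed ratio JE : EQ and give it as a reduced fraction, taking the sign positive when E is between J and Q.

Assign G = (0, 0), B = (1, 0), T = (0, 1) — the answer is frame-independent, so this choice is without loss of generality.
1. E is the centroid of triangle GTB ⇒ E = (1/3, 1/3)
2. J lies on line TG with TJ:JG = 4:(-5) ⇒ J = (0, 5)
line JE meets TB at Q = (4/13, 9/13)
E = J + t·(Q−J) with t = 13/12, so JE:EQ = 13/12:-1/12

JE:EQ = -13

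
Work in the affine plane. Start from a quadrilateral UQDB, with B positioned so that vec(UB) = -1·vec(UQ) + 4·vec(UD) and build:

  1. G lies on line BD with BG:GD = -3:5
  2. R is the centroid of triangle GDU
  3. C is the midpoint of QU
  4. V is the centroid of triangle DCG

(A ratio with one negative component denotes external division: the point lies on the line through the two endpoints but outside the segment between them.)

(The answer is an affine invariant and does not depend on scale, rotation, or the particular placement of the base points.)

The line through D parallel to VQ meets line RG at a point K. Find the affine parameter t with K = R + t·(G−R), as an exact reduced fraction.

t = -7/26

Work in coordinates with U = (0, 0), Q = (1, 0), D = (0, 1), B = (-1, 4).
1. G lies on line BD with BG:GD = -3:5 ⇒ G = (-5/2, 17/2)
2. R is the centroid of triangle GDU ⇒ R = (-5/6, 19/6)
3. C is the midpoint of QU ⇒ C = (1/2, 0)
4. V is the centroid of triangle DCG ⇒ V = (-2/3, 19/6)
through D parallel to VQ: direction (5/3, -19/6); meets RG at K = (-5/13, 45/26)
K = R + t·(G−R) with t = -7/26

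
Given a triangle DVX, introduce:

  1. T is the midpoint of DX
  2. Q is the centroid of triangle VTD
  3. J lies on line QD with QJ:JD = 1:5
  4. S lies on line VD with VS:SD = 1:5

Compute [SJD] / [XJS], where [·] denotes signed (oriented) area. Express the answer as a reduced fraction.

Assign D = (0, 0), V = (1, 0), X = (0, 1) — the answer is frame-independent, so this choice is without loss of generality.
1. T is the midpoint of DX ⇒ T = (0, 1/2)
2. Q is the centroid of triangle VTD ⇒ Q = (1/3, 1/6)
3. J lies on line QD with QJ:JD = 1:5 ⇒ J = (5/18, 5/36)
4. S lies on line VD with VS:SD = 1:5 ⇒ S = (5/6, 0)
2·[SJD] = 25/216, 2·[XJS] = 95/216
[SJD]:[XJS] = 25/216:95/216 = 5/19

[SJD]:[XJS] = 5/19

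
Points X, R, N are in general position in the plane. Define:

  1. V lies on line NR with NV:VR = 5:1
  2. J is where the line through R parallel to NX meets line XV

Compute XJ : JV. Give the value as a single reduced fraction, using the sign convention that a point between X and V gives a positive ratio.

Choose coordinates X = (0, 0), R = (1, 0), N = (0, 1).
1. V lies on line NR with NV:VR = 5:1 ⇒ V = (5/6, 1/6)
2. J is where the line through R parallel to NX meets line XV ⇒ J = (1, 1/5)
J = X + t·(V−X) with t = 6/5, so XJ:JV = t:(1−t) = 6/5:-1/5

XJ:JV = -6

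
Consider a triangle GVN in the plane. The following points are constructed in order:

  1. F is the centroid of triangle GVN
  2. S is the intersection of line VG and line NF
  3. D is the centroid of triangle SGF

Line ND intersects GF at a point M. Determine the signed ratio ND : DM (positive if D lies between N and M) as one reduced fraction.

Assign G = (0, 0), V = (1, 0), N = (0, 1) — the answer is frame-independent, so this choice is without loss of generality.
1. F is the centroid of triangle GVN ⇒ F = (1/3, 1/3)
2. S is the intersection of line VG and line NF ⇒ S = (1/2, 0)
3. D is the centroid of triangle SGF ⇒ D = (5/18, 1/9)
line ND meets GF at M = (5/21, 5/21)
D = N + t·(M−N) with t = 7/6, so ND:DM = 7/6:-1/6

ND:DM = -7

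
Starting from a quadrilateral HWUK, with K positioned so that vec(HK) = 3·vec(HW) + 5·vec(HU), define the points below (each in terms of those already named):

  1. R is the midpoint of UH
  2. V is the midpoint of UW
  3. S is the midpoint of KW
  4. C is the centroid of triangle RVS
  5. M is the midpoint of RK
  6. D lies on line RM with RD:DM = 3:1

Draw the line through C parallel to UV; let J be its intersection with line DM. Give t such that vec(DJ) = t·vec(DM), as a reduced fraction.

t = -7/5

Assign H = (0, 0), W = (1, 0), U = (0, 1), K = (3, 5) — the answer is frame-independent, so this choice is without loss of generality.
1. R is the midpoint of UH ⇒ R = (0, 1/2)
2. V is the midpoint of UW ⇒ V = (1/2, 1/2)
3. S is the midpoint of KW ⇒ S = (2, 5/2)
4. C is the centroid of triangle RVS ⇒ C = (5/6, 7/6)
5. M is the midpoint of RK ⇒ M = (3/2, 11/4)
6. D lies on line RM with RD:DM = 3:1 ⇒ D = (9/8, 35/16)
through C parallel to UV: direction (1/2, -1/2); meets DM at J = (3/5, 7/5)
J = D + t·(M−D) with t = -7/5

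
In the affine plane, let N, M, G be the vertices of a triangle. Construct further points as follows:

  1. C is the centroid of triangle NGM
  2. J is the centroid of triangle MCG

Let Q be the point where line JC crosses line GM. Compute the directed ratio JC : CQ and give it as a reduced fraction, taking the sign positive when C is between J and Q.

JC:CQ = -2/3

Assign N = (0, 0), M = (1, 0), G = (0, 1) — the answer is frame-independent, so this choice is without loss of generality.
1. C is the centroid of triangle NGM ⇒ C = (1/3, 1/3)
2. J is the centroid of triangle MCG ⇒ J = (4/9, 4/9)
line JC meets GM at Q = (1/2, 1/2)
C = J + t·(Q−J) with t = -2, so JC:CQ = -2:3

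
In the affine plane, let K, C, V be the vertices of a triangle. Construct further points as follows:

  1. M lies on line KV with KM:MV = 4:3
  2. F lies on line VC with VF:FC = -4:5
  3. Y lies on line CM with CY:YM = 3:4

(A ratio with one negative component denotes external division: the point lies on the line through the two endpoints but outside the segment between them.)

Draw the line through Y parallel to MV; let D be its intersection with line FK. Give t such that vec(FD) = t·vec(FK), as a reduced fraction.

t = 8/7

Assign K = (0, 0), C = (1, 0), V = (0, 1) — the answer is frame-independent, so this choice is without loss of generality.
1. M lies on line KV with KM:MV = 4:3 ⇒ M = (0, 4/7)
2. F lies on line VC with VF:FC = -4:5 ⇒ F = (-4, 5)
3. Y lies on line CM with CY:YM = 3:4 ⇒ Y = (4/7, 12/49)
through Y parallel to MV: direction (0, 3/7); meets FK at D = (4/7, -5/7)
D = F + t·(K−F) with t = 8/7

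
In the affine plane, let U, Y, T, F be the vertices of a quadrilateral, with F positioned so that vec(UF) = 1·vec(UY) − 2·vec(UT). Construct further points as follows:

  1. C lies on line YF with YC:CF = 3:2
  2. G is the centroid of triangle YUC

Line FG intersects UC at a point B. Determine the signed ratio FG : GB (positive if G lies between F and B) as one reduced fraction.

Choose coordinates U = (0, 0), Y = (1, 0), T = (0, 1), F = (1, -2).
1. C lies on line YF with YC:CF = 3:2 ⇒ C = (1, -6/5)
2. G is the centroid of triangle YUC ⇒ G = (2/3, -2/5)
line FG meets UC at B = (7/9, -14/15)
G = F + t·(B−F) with t = 3/2, so FG:GB = 3/2:-1/2

FG:GB = -3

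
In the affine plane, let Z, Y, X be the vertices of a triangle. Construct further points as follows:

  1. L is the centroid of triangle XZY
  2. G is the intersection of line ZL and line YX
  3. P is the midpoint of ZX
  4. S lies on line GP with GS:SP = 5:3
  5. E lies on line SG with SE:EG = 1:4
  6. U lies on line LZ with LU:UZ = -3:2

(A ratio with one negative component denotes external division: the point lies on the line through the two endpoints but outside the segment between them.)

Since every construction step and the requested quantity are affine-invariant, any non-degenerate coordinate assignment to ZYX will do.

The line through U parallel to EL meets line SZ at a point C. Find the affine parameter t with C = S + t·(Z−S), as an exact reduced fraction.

Assign Z = (0, 0), Y = (1, 0), X = (0, 1) — the answer is frame-independent, so this choice is without loss of generality.
1. L is the centroid of triangle XZY ⇒ L = (1/3, 1/3)
2. G is the intersection of line ZL and line YX ⇒ G = (1/2, 1/2)
3. P is the midpoint of ZX ⇒ P = (0, 1/2)
4. S lies on line GP with GS:SP = 5:3 ⇒ S = (3/16, 1/2)
5. E lies on line SG with SE:EG = 1:4 ⇒ E = (1/4, 1/2)
6. U lies on line LZ with LU:UZ = -3:2 ⇒ U = (-2/3, -2/3)
through U parallel to EL: direction (1/12, -1/6); meets SZ at C = (-3/7, -8/7)
C = S + t·(Z−S) with t = 23/7

t = 23/7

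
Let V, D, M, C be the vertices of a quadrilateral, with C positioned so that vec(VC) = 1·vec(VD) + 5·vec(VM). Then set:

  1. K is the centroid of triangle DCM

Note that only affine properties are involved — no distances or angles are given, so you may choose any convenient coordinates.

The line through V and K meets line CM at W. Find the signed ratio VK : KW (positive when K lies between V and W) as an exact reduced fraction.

Assign V = (0, 0), D = (1, 0), M = (0, 1), C = (1, 5) — the answer is frame-independent, so this choice is without loss of generality.
1. K is the centroid of triangle DCM ⇒ K = (2/3, 2)
line VK meets CM at W = (-1, -3)
K = V + t·(W−V) with t = -2/3, so VK:KW = -2/3:5/3

VK:KW = -2/5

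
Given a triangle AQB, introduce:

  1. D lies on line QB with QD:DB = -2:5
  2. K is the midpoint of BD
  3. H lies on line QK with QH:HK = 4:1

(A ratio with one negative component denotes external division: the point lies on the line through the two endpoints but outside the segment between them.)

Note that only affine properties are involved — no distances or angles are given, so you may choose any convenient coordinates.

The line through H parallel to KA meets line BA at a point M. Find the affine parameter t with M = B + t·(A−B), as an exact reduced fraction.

Choose coordinates A = (0, 0), Q = (1, 0), B = (0, 1).
1. D lies on line QB with QD:DB = -2:5 ⇒ D = (5/3, -2/3)
2. K is the midpoint of BD ⇒ K = (5/6, 1/6)
3. H lies on line QK with QH:HK = 4:1 ⇒ H = (13/15, 2/15)
through H parallel to KA: direction (-5/6, -1/6); meets BA at M = (0, -1/25)
M = B + t·(A−B) with t = 26/25

t = 26/25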